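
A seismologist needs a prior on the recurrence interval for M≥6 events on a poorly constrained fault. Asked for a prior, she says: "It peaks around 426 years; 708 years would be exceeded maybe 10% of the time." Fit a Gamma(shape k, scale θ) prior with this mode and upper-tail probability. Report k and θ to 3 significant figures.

Gamma(k,θ) with k>1 has mode (k−1)θ, so θ = 426/(k−1).
Need P(X < 708) = 0.9 with θ tied to k this way. Start at k = 2, θ = 426: P(X<708) ≈ 0.495.
Too low — raise k to concentrate. Iterating converges to k ≈ 8.32.
Then θ = 426/(8.32−1) ≈ 58.2.

k ≈ 8.32, θ ≈ 58.2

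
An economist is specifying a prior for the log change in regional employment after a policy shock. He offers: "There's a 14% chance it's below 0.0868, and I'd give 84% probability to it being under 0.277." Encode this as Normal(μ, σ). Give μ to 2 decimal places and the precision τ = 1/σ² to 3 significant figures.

For Normal(μ,σ), the p-quantile is μ + z_p·σ. Here z_{0.14} = -1.08, z_{0.84} = 0.9945.
So 0.0868 = μ − 1.08σ and 0.277 = μ + 0.9945σ.
Subtracting: σ = (0.277 − 0.0868)/(0.9945 − (-1.08)) = 0.09.
Then μ = 0.0868 − (-1.08)·0.09 = 0.19.
Precision τ = 1/σ² = 1/0.09167² = 119.

μ = 0.19, τ = 119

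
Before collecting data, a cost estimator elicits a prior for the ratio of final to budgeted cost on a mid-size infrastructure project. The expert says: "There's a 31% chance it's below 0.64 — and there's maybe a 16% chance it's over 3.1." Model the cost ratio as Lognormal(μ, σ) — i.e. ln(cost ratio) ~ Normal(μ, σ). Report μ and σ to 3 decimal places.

If T ~ Lognormal(μ,σ) then ln T ~ Normal(μ,σ), so the p-quantile of ln T is μ + z_p·σ.
ln(0.64) = -0.4463 and ln(3.1) = 1.131; z_{0.31} = -0.4959, z_{0.84} = 0.9945.
σ = (1.131 − -0.4463)/(0.9945 − (-0.4959)) = 1.059.
μ = -0.4463 − (-0.4959)·1.059 = 0.079.

μ ≈ 0.079, σ ≈ 1.059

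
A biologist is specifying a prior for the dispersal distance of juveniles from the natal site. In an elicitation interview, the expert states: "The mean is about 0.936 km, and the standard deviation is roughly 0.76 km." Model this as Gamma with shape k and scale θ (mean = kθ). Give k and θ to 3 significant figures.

k ≈ 1.52, θ ≈ 0.617

For Gamma(k, scale θ): mean = kθ, variance = kθ², so CV = 1/√k.
CV = SD/mean = 0.76/0.936 = 0.812, hence k = 1/CV² = 1.52.
Then θ = mean/k = 0.936/1.52 = 0.617.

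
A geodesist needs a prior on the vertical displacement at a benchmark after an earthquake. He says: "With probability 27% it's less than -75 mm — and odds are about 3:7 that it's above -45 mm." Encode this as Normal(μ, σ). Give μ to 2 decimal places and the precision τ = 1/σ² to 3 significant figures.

μ = -58.83, τ = 0.00144

For Normal(μ,σ), the p-quantile is μ + z_p·σ. Here z_{0.27} = -0.6128, z_{0.7} = 0.5244.
So -75 = μ − 0.6128σ and -45 = μ + 0.5244σ.
Subtracting: σ = (-45 − -75)/(0.5244 − (-0.6128)) = 26.38.
Then μ = -75 − (-0.6128)·26.38 = -58.83.
Precision τ = 1/σ² = 1/26.38² = 0.00144.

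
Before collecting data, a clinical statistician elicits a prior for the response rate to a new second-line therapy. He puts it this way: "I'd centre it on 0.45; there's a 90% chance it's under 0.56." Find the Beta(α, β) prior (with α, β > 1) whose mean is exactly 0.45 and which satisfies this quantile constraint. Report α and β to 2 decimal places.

With mean 0.45 fixed, write α = 0.45s, β = 0.55s where s = α+β.
Need P(θ < 0.56) = 0.9 under Beta(0.45s, 0.55s). Normal approximation: (q−m)/√(m(1−m)/s) ≈ z_{0.9} = 1.28, so s ≈ 0.45·0.55·(1.28)²/(0.56−0.45)² = 33.6.
At s = 33.6: P(θ<0.56) ≈ 0.900. Adjusting to match 0.9 gives s ≈ 33.66.
So α = 0.45·33.66 ≈ 15.15, β = 0.55·33.66 ≈ 18.51.

α ≈ 15.15, β ≈ 18.51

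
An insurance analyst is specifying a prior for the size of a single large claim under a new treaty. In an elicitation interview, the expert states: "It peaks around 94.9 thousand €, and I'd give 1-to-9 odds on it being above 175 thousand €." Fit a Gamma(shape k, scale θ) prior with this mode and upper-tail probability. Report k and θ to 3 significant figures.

k ≈ 6.09, θ ≈ 18.6

Gamma(k,θ) with k>1 has mode (k−1)θ, so θ = 94.9/(k−1).
Need P(X < 175) = 0.9 with θ tied to k this way. Start at k = 2, θ = 94.9: P(X<175) ≈ 0.550.
Too low — raise k to concentrate. Iterating converges to k ≈ 6.09.
Then θ = 94.9/(6.09−1) ≈ 18.6.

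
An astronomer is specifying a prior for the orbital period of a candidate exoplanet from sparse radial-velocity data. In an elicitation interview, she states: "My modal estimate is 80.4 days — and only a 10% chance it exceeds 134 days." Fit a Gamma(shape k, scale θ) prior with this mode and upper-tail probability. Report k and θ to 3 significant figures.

k ≈ 8.24, θ ≈ 11.1

Gamma(k,θ) with k>1 has mode (k−1)θ, so θ = 80.4/(k−1).
Need P(X < 134) = 0.9 with θ tied to k this way. Start at k = 2, θ = 80.4: P(X<134) ≈ 0.496.
Too low — raise k to concentrate. Iterating converges to k ≈ 8.24.
Then θ = 80.4/(8.24−1) ≈ 11.1.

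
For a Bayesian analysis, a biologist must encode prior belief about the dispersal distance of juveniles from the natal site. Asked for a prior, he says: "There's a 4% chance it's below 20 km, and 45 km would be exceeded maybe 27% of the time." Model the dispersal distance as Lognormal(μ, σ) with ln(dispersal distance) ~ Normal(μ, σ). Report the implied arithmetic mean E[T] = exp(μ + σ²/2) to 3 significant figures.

E[T] ≈ 38.7 km

If T ~ Lognormal(μ,σ) then ln T ~ Normal(μ,σ), so the p-quantile of ln T is μ + z_p·σ.
ln(20) = 2.996 and ln(45) = 3.807; z_{0.04} = -1.751, z_{0.73} = 0.6128.
σ = (3.807 − 2.996)/(0.6128 − (-1.751)) = 0.343.
μ = 2.996 − (-1.751)·0.343 = 3.596.
E[T] = exp(μ + σ²/2) = exp(3.596 + 0.0589) = 38.7 km.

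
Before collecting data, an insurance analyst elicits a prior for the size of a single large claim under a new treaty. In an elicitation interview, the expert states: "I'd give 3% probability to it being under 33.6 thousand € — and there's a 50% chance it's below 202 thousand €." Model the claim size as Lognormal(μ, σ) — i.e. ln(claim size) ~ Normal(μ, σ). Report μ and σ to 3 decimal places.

μ ≈ 5.308, σ ≈ 0.954

If T ~ Lognormal(μ,σ) then ln T ~ Normal(μ,σ), so the p-quantile of ln T is μ + z_p·σ.
ln(33.6) = 3.515 and ln(202) = 5.308; z_{0.03} = -1.881, z_{0.5} = 0.
σ = (5.308 − 3.515)/(0 − (-1.881)) = 0.954.
μ = 3.515 − (-1.881)·0.954 = 5.308.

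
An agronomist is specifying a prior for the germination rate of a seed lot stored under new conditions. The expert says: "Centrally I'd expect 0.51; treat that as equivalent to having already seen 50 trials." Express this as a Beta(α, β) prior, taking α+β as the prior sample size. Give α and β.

α = 25.5, β = 24.5

Under the effective-sample-size interpretation, Beta(α, β) has prior mean α/(α+β) and prior sample size α+β.
So α+β = 50 and α/(α+β) = 0.51, giving α = 0.51·50 = 25.5 and β = 50 − 25.5 = 24.5.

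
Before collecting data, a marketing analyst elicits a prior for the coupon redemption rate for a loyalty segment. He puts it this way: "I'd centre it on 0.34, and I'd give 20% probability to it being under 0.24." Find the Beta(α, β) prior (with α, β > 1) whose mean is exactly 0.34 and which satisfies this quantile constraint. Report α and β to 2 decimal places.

α ≈ 5.58, β ≈ 10.84

With mean 0.34 fixed, write α = 0.34s, β = 0.66s where s = α+β.
Need P(θ < 0.24) = 0.2 under Beta(0.34s, 0.66s). Normal approximation: (q−m)/√(m(1−m)/s) ≈ z_{0.2} = -0.842, so s ≈ 0.34·0.66·(-0.842)²/(0.24−0.34)² = 15.9.
At s = 15.9: P(θ<0.24) ≈ 0.205. Adjusting to match 0.2 gives s ≈ 16.42.
So α = 0.34·16.42 ≈ 5.58, β = 0.66·16.42 ≈ 10.84.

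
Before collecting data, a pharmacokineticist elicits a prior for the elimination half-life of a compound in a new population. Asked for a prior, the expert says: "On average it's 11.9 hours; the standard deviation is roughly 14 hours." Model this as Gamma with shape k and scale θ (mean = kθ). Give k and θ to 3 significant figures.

For Gamma(k, scale θ): mean = kθ, variance = kθ², so CV = 1/√k.
CV = SD/mean = 14/11.9 = 1.176, hence k = 1/CV² = 0.722.
Then θ = mean/k = 11.9/0.722 = 16.5.

k ≈ 0.722, θ ≈ 16.5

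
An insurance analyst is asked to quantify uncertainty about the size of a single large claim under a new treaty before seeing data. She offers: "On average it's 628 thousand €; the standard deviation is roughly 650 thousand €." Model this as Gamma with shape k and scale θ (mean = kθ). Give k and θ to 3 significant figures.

k ≈ 0.933, θ ≈ 673

For Gamma(k, scale θ): mean = kθ, variance = kθ², so CV = 1/√k.
CV = SD/mean = 650/628 = 1.035, hence k = 1/CV² = 0.933.
Then θ = mean/k = 628/0.933 = 673.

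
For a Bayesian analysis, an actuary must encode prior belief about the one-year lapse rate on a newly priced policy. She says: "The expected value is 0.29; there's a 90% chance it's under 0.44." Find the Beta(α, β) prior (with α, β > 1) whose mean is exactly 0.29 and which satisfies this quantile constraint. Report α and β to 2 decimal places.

With mean 0.29 fixed, write α = 0.29s, β = 0.71s where s = α+β.
Need P(θ < 0.44) = 0.9 under Beta(0.29s, 0.71s). Normal approximation: (q−m)/√(m(1−m)/s) ≈ z_{0.9} = 1.28, so s ≈ 0.29·0.71·(1.28)²/(0.44−0.29)² = 15.0.
At s = 15.0: P(θ<0.44) ≈ 0.895. Adjusting to match 0.9 gives s ≈ 15.74.
So α = 0.29·15.74 ≈ 4.57, β = 0.71·15.74 ≈ 11.18.

α ≈ 4.57, β ≈ 11.18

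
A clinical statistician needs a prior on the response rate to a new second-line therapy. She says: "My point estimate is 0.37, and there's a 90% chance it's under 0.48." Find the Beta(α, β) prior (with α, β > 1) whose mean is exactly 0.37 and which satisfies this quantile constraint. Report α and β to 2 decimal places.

With mean 0.37 fixed, write α = 0.37s, β = 0.63s where s = α+β.
Need P(θ < 0.48) = 0.9 under Beta(0.37s, 0.63s). Normal approximation: (q−m)/√(m(1−m)/s) ≈ z_{0.9} = 1.28, so s ≈ 0.37·0.63·(1.28)²/(0.48−0.37)² = 31.6.
At s = 31.6: P(θ<0.48) ≈ 0.898. Adjusting to match 0.9 gives s ≈ 32.28.
So α = 0.37·32.28 ≈ 11.94, β = 0.63·32.28 ≈ 20.34.

α ≈ 11.94, β ≈ 20.34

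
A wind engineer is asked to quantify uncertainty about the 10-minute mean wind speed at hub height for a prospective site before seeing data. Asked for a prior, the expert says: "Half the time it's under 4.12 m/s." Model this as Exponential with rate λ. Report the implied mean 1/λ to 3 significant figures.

mean ≈ 5.94 m/s

Exponential median = ln 2 / λ, so λ = ln 2 / 4.12 = 0.168.
Mean = 1/λ = 5.94 m/s.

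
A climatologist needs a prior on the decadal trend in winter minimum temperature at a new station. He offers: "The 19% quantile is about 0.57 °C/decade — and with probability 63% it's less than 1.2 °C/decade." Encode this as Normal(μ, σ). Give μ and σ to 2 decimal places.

The p-quantile of Normal(μ,σ) is μ + z_p·σ, with z_{0.19} = -0.8779 and z_{0.63} = 0.3319.
Eliminate σ: μ = (z₂·x₁ − z₁·x₂)/(z₂ − z₁) = (0.3319·0.57 − (-0.8779)·1.2)/1.21 = 1.03.
Then σ = (x₂ − x₁)/(z₂ − z₁) = (1.2 − 0.57)/1.21 = 0.52.

μ = 1.03, σ = 0.52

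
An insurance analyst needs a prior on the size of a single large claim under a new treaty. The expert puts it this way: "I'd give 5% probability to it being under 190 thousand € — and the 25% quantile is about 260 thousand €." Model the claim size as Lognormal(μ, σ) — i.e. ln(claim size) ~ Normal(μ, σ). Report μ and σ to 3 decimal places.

If T ~ Lognormal(μ,σ) then ln T ~ Normal(μ,σ), so the p-quantile of ln T is μ + z_p·σ.
ln(190) = 5.247 and ln(260) = 5.561; z_{0.05} = -1.645, z_{0.25} = -0.6745.
σ = (5.561 − 5.247)/(-0.6745 − (-1.645)) = 0.323.
μ = 5.247 − (-1.645)·0.323 = 5.779.

μ ≈ 5.779, σ ≈ 0.323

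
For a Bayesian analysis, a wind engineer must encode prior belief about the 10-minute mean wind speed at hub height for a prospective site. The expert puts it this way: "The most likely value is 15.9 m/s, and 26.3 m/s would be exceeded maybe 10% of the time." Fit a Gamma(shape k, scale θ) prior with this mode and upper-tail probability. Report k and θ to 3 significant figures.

k ≈ 8.45, θ ≈ 2.13

Gamma(k,θ) with k>1 has mode (k−1)θ, so θ = 15.9/(k−1).
Need P(X < 26.3) = 0.9 with θ tied to k this way. Start at k = 2, θ = 15.9: P(X<26.3) ≈ 0.492.
Too low — raise k to concentrate. Iterating converges to k ≈ 8.45.
Then θ = 15.9/(8.45−1) ≈ 2.13.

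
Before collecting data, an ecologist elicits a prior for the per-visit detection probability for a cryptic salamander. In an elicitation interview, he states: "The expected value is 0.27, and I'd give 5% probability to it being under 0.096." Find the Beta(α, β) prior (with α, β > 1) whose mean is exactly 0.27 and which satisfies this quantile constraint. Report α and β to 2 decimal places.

α ≈ 3.46, β ≈ 9.37

With mean 0.27 fixed, write α = 0.27s, β = 0.73s where s = α+β.
Need P(θ < 0.096) = 0.05 under Beta(0.27s, 0.73s). Normal approximation: (q−m)/√(m(1−m)/s) ≈ z_{0.05} = -1.64, so s ≈ 0.27·0.73·(-1.64)²/(0.096−0.27)² = 17.6.
At s = 17.6: P(θ<0.096) ≈ 0.024. Adjusting to match 0.05 gives s ≈ 12.83.
So α = 0.27·12.83 ≈ 3.46, β = 0.73·12.83 ≈ 9.37.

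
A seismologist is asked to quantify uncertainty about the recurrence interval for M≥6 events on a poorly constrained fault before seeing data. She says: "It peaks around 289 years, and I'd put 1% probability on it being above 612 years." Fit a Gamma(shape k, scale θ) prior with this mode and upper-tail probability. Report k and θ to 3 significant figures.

k ≈ 9.63, θ ≈ 33.5

Gamma(k,θ) with k>1 has mode (k−1)θ, so θ = 289/(k−1).
Need P(X < 612) = 0.99 with θ tied to k this way. Start at k = 2, θ = 289: P(X<612) ≈ 0.625.
Too low — raise k to concentrate. Iterating converges to k ≈ 9.63.
Then θ = 289/(9.63−1) ≈ 33.5.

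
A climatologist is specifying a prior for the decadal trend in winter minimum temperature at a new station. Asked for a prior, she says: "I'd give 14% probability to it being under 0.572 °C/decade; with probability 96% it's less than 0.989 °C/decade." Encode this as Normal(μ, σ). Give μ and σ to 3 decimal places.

The p-quantile of Normal(μ,σ) is μ + z_p·σ, with z_{0.14} = -1.08 and z_{0.96} = 1.751.
Eliminate σ: μ = (z₂·x₁ − z₁·x₂)/(z₂ − z₁) = (1.751·0.572 − (-1.08)·0.989)/2.831 = 0.731.
Then σ = (x₂ − x₁)/(z₂ − z₁) = (0.989 − 0.572)/2.831 = 0.147.

μ = 0.731, σ = 0.147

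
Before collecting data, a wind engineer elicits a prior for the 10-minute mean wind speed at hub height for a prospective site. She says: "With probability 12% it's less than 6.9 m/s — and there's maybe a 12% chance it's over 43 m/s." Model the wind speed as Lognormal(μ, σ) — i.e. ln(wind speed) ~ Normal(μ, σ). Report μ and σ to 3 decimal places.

If T ~ Lognormal(μ,σ) then ln T ~ Normal(μ,σ), so the p-quantile of ln T is μ + z_p·σ.
ln(6.9) = 1.932 and ln(43) = 3.761; z_{0.12} = -1.175, z_{0.88} = 1.175.
σ = (3.761 − 1.932)/(1.175 − (-1.175)) = 0.779.
μ = 1.932 − (-1.175)·0.779 = 2.846.

μ ≈ 2.846, σ ≈ 0.779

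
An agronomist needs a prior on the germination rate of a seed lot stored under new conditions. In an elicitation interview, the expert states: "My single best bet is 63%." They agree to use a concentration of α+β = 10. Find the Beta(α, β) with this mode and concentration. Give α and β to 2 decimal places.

α = 6.04, β = 3.96

For α,β > 1 the Beta mode is (α−1)/(α+β−2). With α+β = 10, the mode is (α−1)/8.
Set (α−1)/8 = 0.63 → α = 1 + 0.63·8 = 6.04.
β = 10 − α = 3.96.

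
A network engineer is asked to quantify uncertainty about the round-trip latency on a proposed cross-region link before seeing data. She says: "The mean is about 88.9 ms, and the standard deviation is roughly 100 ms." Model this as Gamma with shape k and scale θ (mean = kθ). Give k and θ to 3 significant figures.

For Gamma(k, scale θ): mean = kθ, variance = kθ², so CV = 1/√k.
CV = SD/mean = 100/88.9 = 1.125, hence k = 1/CV² = 0.79.
Then θ = mean/k = 88.9/0.79 = 112.

k ≈ 0.79, θ ≈ 112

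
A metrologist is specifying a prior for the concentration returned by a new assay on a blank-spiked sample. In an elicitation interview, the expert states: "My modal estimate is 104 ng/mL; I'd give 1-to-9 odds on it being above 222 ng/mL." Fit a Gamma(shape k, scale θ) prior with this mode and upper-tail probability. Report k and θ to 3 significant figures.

k ≈ 4.34, θ ≈ 31.1

Gamma(k,θ) with k>1 has mode (k−1)θ, so θ = 104/(k−1).
Need P(X < 222) = 0.9 with θ tied to k this way. Start at k = 2, θ = 104: P(X<222) ≈ 0.629.
Too low — raise k to concentrate. Iterating converges to k ≈ 4.34.
Then θ = 104/(4.34−1) ≈ 31.1.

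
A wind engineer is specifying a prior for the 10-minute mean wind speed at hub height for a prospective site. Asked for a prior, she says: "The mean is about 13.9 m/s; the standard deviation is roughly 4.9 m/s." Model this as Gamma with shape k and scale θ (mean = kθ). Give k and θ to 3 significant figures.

k ≈ 8.05, θ ≈ 1.73

For Gamma(k, scale θ): mean = kθ, variance = kθ², so CV = 1/√k.
CV = SD/mean = 4.9/13.9 = 0.3525, hence k = 1/CV² = 8.05.
Then θ = mean/k = 13.9/8.05 = 1.73.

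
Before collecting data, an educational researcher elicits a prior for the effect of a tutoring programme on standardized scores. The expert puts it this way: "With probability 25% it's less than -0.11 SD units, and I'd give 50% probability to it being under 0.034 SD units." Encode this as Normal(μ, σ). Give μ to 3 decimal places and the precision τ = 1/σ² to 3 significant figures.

μ = 0.034, τ = 21.9

For Normal(μ,σ), the p-quantile is μ + z_p·σ. Here z_{0.25} = -0.6745, z_{0.5} = 0.
So -0.11 = μ − 0.6745σ and 0.034 = μ + 0σ.
Subtracting: σ = (0.034 − -0.11)/(0 − (-0.6745)) = 0.213.
Then μ = -0.11 − (-0.6745)·0.213 = 0.034.
Precision τ = 1/σ² = 1/0.2135² = 21.9.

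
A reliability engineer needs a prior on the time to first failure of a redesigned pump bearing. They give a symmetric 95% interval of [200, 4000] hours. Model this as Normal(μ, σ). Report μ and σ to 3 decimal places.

μ = 2100.000, σ = 969.406

A symmetric 95% interval runs μ ± z·σ with z = 1.96.
Half-width = 1900, so σ = 1900/1.96 = 969.406.
μ is the interval midpoint, 2100.000.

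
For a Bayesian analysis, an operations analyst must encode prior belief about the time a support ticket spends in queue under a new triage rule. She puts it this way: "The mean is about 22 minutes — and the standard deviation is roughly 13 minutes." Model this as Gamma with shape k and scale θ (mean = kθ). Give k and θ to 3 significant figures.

k ≈ 2.86, θ ≈ 7.68

For Gamma(k, scale θ): mean = kθ, variance = kθ², so CV = 1/√k.
CV = SD/mean = 13/22 = 0.5909, hence k = 1/CV² = 2.86.
Then θ = mean/k = 22/2.86 = 7.68.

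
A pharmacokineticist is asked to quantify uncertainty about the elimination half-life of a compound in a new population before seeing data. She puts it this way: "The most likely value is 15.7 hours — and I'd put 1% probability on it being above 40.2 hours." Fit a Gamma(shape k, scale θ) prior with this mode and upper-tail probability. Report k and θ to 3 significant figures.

k ≈ 6.28, θ ≈ 2.97

Gamma(k,θ) with k>1 has mode (k−1)θ, so θ = 15.7/(k−1).
Need P(X < 40.2) = 0.99 with θ tied to k this way. Start at k = 2, θ = 15.7: P(X<40.2) ≈ 0.725.
Too low — raise k to concentrate. Iterating converges to k ≈ 6.28.
Then θ = 15.7/(6.28−1) ≈ 2.97.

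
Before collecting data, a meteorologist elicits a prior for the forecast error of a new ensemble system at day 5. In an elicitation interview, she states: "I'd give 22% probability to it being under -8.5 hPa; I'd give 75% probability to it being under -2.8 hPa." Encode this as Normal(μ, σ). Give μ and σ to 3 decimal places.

μ = -5.458, σ = 3.940

The p-quantile of Normal(μ,σ) is μ + z_p·σ, with z_{0.22} = -0.7722 and z_{0.75} = 0.6745.
Eliminate σ: μ = (z₂·x₁ − z₁·x₂)/(z₂ − z₁) = (0.6745·-8.5 − (-0.7722)·-2.8)/1.447 = -5.458.
Then σ = (x₂ − x₁)/(z₂ − z₁) = (-2.8 − -8.5)/1.447 = 3.940.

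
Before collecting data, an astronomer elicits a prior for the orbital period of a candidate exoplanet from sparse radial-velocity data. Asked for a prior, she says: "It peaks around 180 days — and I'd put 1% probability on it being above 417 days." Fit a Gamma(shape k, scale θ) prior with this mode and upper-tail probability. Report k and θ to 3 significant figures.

k ≈ 7.76, θ ≈ 26.6

Gamma(k,θ) with k>1 has mode (k−1)θ, so θ = 180/(k−1).
Need P(X < 417) = 0.99 with θ tied to k this way. Start at k = 2, θ = 180: P(X<417) ≈ 0.673.
Too low — raise k to concentrate. Iterating converges to k ≈ 7.76.
Then θ = 180/(7.76−1) ≈ 26.6.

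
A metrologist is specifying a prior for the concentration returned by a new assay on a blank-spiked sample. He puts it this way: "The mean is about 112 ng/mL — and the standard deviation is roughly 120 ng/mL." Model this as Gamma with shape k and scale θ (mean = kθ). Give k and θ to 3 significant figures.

For Gamma(k, scale θ): mean = kθ, variance = kθ², so CV = 1/√k.
CV = SD/mean = 120/112 = 1.071, hence k = 1/CV² = 0.871.
Then θ = mean/k = 112/0.871 = 129.

k ≈ 0.871, θ ≈ 129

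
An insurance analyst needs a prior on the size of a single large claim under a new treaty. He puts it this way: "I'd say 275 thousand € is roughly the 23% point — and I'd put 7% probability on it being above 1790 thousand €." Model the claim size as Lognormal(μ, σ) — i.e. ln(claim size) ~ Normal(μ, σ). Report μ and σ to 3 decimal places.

μ ≈ 6.242, σ ≈ 0.846

If T ~ Lognormal(μ,σ) then ln T ~ Normal(μ,σ), so the p-quantile of ln T is μ + z_p·σ.
ln(275) = 5.617 and ln(1790) = 7.49; z_{0.23} = -0.7388, z_{0.93} = 1.476.
σ = (7.49 − 5.617)/(1.476 − (-0.7388)) = 0.846.
μ = 5.617 − (-0.7388)·0.846 = 6.242.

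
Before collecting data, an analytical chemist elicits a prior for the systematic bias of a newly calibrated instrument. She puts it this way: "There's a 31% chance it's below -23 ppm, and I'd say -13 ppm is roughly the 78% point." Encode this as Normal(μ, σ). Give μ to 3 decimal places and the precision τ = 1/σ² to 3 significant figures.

For Normal(μ,σ), the p-quantile is μ + z_p·σ. Here z_{0.31} = -0.4959, z_{0.78} = 0.7722.
So -23 = μ − 0.4959σ and -13 = μ + 0.7722σ.
Subtracting: σ = (-13 − -23)/(0.7722 − (-0.4959)) = 7.886.
Then μ = -23 − (-0.4959)·7.886 = -19.090.
Precision τ = 1/σ² = 1/7.886² = 0.0161.

μ = -19.090, τ = 0.0161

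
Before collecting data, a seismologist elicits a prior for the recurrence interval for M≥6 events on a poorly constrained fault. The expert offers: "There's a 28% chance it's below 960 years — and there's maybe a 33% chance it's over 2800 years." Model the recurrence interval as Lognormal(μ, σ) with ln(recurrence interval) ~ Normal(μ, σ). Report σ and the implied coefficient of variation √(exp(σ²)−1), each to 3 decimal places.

If T ~ Lognormal(μ,σ) then ln T ~ Normal(μ,σ), so the p-quantile of ln T is μ + z_p·σ.
ln(960) = 6.867 and ln(2800) = 7.937; z_{0.28} = -0.5828, z_{0.67} = 0.4399.
σ = (7.937 − 6.867)/(0.4399 − (-0.5828)) = 1.047.
μ = 6.867 − (-0.5828)·1.047 = 7.477.
CV = √(exp(σ²)−1) = √(exp(1.0954)−1) = 1.411.

σ ≈ 1.047, CV ≈ 1.411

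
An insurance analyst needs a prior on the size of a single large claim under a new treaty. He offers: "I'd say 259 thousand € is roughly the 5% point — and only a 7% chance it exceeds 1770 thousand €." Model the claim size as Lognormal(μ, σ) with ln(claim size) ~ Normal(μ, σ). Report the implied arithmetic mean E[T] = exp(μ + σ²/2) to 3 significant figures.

If T ~ Lognormal(μ,σ) then ln T ~ Normal(μ,σ), so the p-quantile of ln T is μ + z_p·σ.
ln(259) = 5.557 and ln(1770) = 7.479; z_{0.05} = -1.645, z_{0.93} = 1.476.
σ = (7.479 − 5.557)/(1.476 − (-1.645)) = 0.616.
μ = 5.557 − (-1.645)·0.616 = 6.570.
E[T] = exp(μ + σ²/2) = exp(6.570 + 0.1896) = 862 thousand €.

E[T] ≈ 862 thousand €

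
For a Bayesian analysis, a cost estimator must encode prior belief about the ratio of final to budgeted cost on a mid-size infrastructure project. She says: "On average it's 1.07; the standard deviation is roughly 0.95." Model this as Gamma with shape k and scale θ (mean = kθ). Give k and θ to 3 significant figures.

k ≈ 1.27, θ ≈ 0.843

For Gamma(k, scale θ): mean = kθ, variance = kθ², so CV = 1/√k.
CV = SD/mean = 0.95/1.07 = 0.8879, hence k = 1/CV² = 1.27.
Then θ = mean/k = 1.07/1.27 = 0.843.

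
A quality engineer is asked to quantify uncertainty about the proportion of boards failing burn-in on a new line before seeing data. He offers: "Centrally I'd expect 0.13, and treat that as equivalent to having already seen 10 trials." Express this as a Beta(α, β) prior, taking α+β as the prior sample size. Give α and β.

α = 1.3, β = 8.7

Under the effective-sample-size interpretation, Beta(α, β) has prior mean α/(α+β) and prior sample size α+β.
So α+β = 10 and α/(α+β) = 0.13, giving α = 0.13·10 = 1.3 and β = 10 − 1.3 = 8.7.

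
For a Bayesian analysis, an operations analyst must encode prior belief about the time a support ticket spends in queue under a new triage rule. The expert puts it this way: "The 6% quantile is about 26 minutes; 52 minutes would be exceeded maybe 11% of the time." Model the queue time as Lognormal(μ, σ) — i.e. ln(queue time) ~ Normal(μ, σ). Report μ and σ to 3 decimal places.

If T ~ Lognormal(μ,σ) then ln T ~ Normal(μ,σ), so the p-quantile of ln T is μ + z_p·σ.
ln(26) = 3.258 and ln(52) = 3.951; z_{0.06} = -1.555, z_{0.89} = 1.227.
σ = (3.951 − 3.258)/(1.227 − (-1.555)) = 0.249.
μ = 3.258 − (-1.555)·0.249 = 3.646.

μ ≈ 3.646, σ ≈ 0.249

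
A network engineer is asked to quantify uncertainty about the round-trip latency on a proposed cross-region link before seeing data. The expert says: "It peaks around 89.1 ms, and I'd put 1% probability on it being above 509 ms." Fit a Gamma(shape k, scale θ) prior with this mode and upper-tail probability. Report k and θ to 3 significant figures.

k ≈ 2.24, θ ≈ 71.9

Gamma(k,θ) with k>1 has mode (k−1)θ, so θ = 89.1/(k−1).
Need P(X < 509) = 0.99 with θ tied to k this way. Start at k = 2, θ = 89.1: P(X<509) ≈ 0.978.
Too low — raise k to concentrate. Iterating converges to k ≈ 2.24.
Then θ = 89.1/(2.24−1) ≈ 71.9.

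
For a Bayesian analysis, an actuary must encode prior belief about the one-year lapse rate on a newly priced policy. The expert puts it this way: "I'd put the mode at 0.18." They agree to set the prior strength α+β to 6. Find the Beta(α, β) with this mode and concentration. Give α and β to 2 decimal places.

For α,β > 1 the Beta mode is (α−1)/(α+β−2). With α+β = 6, the mode is (α−1)/4.
Set (α−1)/4 = 0.18 → α = 1 + 0.18·4 = 1.72.
β = 6 − α = 4.28.

α = 1.72, β = 4.28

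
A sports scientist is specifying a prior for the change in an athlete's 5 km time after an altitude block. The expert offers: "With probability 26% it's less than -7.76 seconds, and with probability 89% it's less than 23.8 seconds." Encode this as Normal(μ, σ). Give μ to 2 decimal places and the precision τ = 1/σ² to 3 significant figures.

For Normal(μ,σ), the p-quantile is μ + z_p·σ. Here z_{0.26} = -0.6433, z_{0.89} = 1.227.
So -7.76 = μ − 0.6433σ and 23.8 = μ + 1.227σ.
Subtracting: σ = (23.8 − -7.76)/(1.227 − (-0.6433)) = 16.88.
Then μ = -7.76 − (-0.6433)·16.88 = 3.10.
Precision τ = 1/σ² = 1/16.88² = 0.00351.

μ = 3.10, τ = 0.00351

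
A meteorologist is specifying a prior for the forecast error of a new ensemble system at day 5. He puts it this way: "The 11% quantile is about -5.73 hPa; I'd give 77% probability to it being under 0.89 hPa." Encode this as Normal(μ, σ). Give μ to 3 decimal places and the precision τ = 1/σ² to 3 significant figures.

The p-quantile of Normal(μ,σ) is μ + z_p·σ, with z_{0.11} = -1.227 and z_{0.77} = 0.7388.
Eliminate σ: μ = (z₂·x₁ − z₁·x₂)/(z₂ − z₁) = (0.7388·-5.73 − (-1.227)·0.89)/1.965 = -1.599.
Then σ = (x₂ − x₁)/(z₂ − z₁) = (0.89 − -5.73)/1.965 = 3.368.
Precision τ = 1/σ² = 1/3.368² = 0.0881.

μ = -1.599, τ = 0.0881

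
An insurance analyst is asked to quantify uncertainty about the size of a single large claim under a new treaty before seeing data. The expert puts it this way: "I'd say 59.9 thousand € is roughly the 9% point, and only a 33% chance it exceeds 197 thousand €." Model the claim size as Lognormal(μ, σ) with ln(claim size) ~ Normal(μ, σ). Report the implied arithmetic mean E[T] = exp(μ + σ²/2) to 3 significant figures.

If T ~ Lognormal(μ,σ) then ln T ~ Normal(μ,σ), so the p-quantile of ln T is μ + z_p·σ.
ln(59.9) = 4.093 and ln(197) = 5.283; z_{0.09} = -1.341, z_{0.67} = 0.4399.
σ = (5.283 − 4.093)/(0.4399 − (-1.341)) = 0.669.
μ = 4.093 − (-1.341)·0.669 = 4.989.
E[T] = exp(μ + σ²/2) = exp(4.989 + 0.2235) = 184 thousand €.

E[T] ≈ 184 thousand €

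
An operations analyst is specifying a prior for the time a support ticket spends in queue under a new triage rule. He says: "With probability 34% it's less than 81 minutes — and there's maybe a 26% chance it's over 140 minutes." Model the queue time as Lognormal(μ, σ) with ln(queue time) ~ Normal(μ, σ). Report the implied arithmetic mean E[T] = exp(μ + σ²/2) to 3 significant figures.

If T ~ Lognormal(μ,σ) then ln T ~ Normal(μ,σ), so the p-quantile of ln T is μ + z_p·σ.
ln(81) = 4.394 and ln(140) = 4.942; z_{0.34} = -0.4125, z_{0.74} = 0.6433.
σ = (4.942 − 4.394)/(0.6433 − (-0.4125)) = 0.518.
μ = 4.394 − (-0.4125)·0.518 = 4.608.
E[T] = exp(μ + σ²/2) = exp(4.608 + 0.1343) = 115 minutes.

E[T] ≈ 115 minutes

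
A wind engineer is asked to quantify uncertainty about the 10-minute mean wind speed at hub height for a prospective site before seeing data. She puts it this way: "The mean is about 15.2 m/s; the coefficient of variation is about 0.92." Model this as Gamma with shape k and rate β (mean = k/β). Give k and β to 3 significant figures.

For Gamma(k, rate β): mean = k/β, variance = k/β², so CV = 1/√k.
CV = 0.92, hence k = 1/CV² = 1.18.
Then β = k/mean = 1.18/15.2 = 0.0777.

k ≈ 1.18, β ≈ 0.0777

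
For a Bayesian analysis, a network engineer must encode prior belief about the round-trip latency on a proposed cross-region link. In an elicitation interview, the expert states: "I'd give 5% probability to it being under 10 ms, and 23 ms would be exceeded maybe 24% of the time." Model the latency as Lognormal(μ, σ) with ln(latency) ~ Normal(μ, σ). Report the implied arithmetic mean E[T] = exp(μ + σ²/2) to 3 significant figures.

If T ~ Lognormal(μ,σ) then ln T ~ Normal(μ,σ), so the p-quantile of ln T is μ + z_p·σ.
ln(10) = 2.303 and ln(23) = 3.135; z_{0.05} = -1.645, z_{0.76} = 0.7063.
σ = (3.135 − 2.303)/(0.7063 − (-1.645)) = 0.354.
μ = 2.303 − (-1.645)·0.354 = 2.885.
E[T] = exp(μ + σ²/2) = exp(2.885 + 0.0627) = 19.1 ms.

E[T] ≈ 19.1 ms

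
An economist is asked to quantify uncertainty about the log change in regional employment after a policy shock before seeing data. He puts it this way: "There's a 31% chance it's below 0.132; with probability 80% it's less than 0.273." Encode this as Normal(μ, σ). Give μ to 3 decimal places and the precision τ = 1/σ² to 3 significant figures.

μ = 0.184, τ = 90

The p-quantile of Normal(μ,σ) is μ + z_p·σ, with z_{0.31} = -0.4959 and z_{0.8} = 0.8416.
Eliminate σ: μ = (z₂·x₁ − z₁·x₂)/(z₂ − z₁) = (0.8416·0.132 − (-0.4959)·0.273)/1.337 = 0.184.
Then σ = (x₂ − x₁)/(z₂ − z₁) = (0.273 − 0.132)/1.337 = 0.105.
Precision τ = 1/σ² = 1/0.1054² = 90.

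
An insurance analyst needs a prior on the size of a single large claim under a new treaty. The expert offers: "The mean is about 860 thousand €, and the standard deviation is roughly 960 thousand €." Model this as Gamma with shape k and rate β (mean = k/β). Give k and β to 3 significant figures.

k ≈ 0.803, β ≈ 0.000933

For Gamma(k, rate β): mean = k/β, variance = k/β², so CV = 1/√k.
CV = SD/mean = 960/860 = 1.116, hence k = 1/CV² = 0.803.
Then β = k/mean = 0.803/860 = 0.000933.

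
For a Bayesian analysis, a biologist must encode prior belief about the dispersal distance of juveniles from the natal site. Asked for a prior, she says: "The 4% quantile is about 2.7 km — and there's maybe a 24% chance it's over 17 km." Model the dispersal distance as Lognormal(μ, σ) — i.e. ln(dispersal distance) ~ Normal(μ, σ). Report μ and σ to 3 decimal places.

If T ~ Lognormal(μ,σ) then ln T ~ Normal(μ,σ), so the p-quantile of ln T is μ + z_p·σ.
ln(2.7) = 0.9933 and ln(17) = 2.833; z_{0.04} = -1.751, z_{0.76} = 0.7063.
σ = (2.833 − 0.9933)/(0.7063 − (-1.751)) = 0.749.
μ = 0.9933 − (-1.751)·0.749 = 2.304.

μ ≈ 2.304, σ ≈ 0.749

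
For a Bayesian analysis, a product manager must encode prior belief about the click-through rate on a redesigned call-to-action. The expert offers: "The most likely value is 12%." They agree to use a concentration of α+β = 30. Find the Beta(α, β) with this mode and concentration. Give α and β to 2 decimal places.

α = 4.36, β = 25.64

For α,β > 1 the Beta mode is (α−1)/(α+β−2). With α+β = 30, the mode is (α−1)/28.
Set (α−1)/28 = 0.12 → α = 1 + 0.12·28 = 4.36.
β = 30 − α = 25.64.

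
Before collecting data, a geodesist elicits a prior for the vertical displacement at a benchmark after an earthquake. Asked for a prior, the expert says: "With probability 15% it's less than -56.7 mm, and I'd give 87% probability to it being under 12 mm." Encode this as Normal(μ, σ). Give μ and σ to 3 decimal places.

The p-quantile of Normal(μ,σ) is μ + z_p·σ, with z_{0.15} = -1.036 and z_{0.87} = 1.126.
Eliminate σ: μ = (z₂·x₁ − z₁·x₂)/(z₂ − z₁) = (1.126·-56.7 − (-1.036)·12)/2.163 = -23.779.
Then σ = (x₂ − x₁)/(z₂ − z₁) = (12 − -56.7)/2.163 = 31.764.

μ = -23.779, σ = 31.764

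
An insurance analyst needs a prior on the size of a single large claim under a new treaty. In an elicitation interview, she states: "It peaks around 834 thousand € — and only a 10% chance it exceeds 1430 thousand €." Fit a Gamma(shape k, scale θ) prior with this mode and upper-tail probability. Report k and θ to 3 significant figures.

Gamma(k,θ) with k>1 has mode (k−1)θ, so θ = 834/(k−1).
Need P(X < 1430) = 0.9 with θ tied to k this way. Start at k = 2, θ = 834: P(X<1430) ≈ 0.511.
Too low — raise k to concentrate. Iterating converges to k ≈ 7.52.
Then θ = 834/(7.52−1) ≈ 128.

k ≈ 7.52, θ ≈ 128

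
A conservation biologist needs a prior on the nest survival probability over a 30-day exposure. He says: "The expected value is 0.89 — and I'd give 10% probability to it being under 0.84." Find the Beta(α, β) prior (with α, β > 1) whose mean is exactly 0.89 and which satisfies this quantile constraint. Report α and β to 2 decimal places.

α ≈ 61.35, β ≈ 7.58

With mean 0.89 fixed, write α = 0.89s, β = 0.11s where s = α+β.
Need P(θ < 0.84) = 0.1 under Beta(0.89s, 0.11s). Normal approximation: (q−m)/√(m(1−m)/s) ≈ z_{0.1} = -1.28, so s ≈ 0.89·0.11·(-1.28)²/(0.84−0.89)² = 64.3.
At s = 64.3: P(θ<0.84) ≈ 0.107. Adjusting to match 0.1 gives s ≈ 68.93.
So α = 0.89·68.93 ≈ 61.35, β = 0.11·68.93 ≈ 7.58.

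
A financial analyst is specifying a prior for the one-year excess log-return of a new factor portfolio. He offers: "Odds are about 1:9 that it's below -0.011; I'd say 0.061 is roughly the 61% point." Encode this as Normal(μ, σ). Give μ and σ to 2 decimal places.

μ = 0.05, σ = 0.05

The p-quantile of Normal(μ,σ) is μ + z_p·σ, with z_{0.1} = -1.282 and z_{0.61} = 0.2793.
Eliminate σ: μ = (z₂·x₁ − z₁·x₂)/(z₂ − z₁) = (0.2793·-0.011 − (-1.282)·0.061)/1.561 = 0.05.
Then σ = (x₂ − x₁)/(z₂ − z₁) = (0.061 − -0.011)/1.561 = 0.05.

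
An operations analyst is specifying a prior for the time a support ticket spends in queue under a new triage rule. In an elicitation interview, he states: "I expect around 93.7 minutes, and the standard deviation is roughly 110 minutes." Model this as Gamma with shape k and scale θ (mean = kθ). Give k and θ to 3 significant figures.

k ≈ 0.726, θ ≈ 129

For Gamma(k, scale θ): mean = kθ, variance = kθ², so CV = 1/√k.
CV = SD/mean = 110/93.7 = 1.174, hence k = 1/CV² = 0.726.
Then θ = mean/k = 93.7/0.726 = 129.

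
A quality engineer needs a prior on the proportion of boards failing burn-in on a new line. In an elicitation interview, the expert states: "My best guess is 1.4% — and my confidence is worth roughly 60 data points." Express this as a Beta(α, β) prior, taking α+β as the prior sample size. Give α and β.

α = 0.84, β = 59.16

Under the effective-sample-size interpretation, Beta(α, β) has prior mean α/(α+β) and prior sample size α+β.
So α+β = 60 and α/(α+β) = 0.014, giving α = 0.014·60 = 0.84 and β = 60 − 0.84 = 59.16.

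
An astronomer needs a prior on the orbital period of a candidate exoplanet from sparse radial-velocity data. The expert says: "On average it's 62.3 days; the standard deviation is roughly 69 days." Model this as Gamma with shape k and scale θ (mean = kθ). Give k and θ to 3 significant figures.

k ≈ 0.815, θ ≈ 76.4

For Gamma(k, scale θ): mean = kθ, variance = kθ², so CV = 1/√k.
CV = SD/mean = 69/62.3 = 1.108, hence k = 1/CV² = 0.815.
Then θ = mean/k = 62.3/0.815 = 76.4.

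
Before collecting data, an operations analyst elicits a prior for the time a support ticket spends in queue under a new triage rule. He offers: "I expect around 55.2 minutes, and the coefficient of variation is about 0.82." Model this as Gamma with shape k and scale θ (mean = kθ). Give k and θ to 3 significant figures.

For Gamma(k, scale θ): mean = kθ, variance = kθ², so CV = 1/√k.
CV = 0.82, hence k = 1/CV² = 1.49.
Then θ = mean/k = 55.2/1.49 = 37.1.

k ≈ 1.49, θ ≈ 37.1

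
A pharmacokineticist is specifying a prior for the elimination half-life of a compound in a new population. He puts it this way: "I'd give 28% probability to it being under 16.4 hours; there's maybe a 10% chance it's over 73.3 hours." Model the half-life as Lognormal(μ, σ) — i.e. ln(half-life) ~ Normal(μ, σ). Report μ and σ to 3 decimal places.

If T ~ Lognormal(μ,σ) then ln T ~ Normal(μ,σ), so the p-quantile of ln T is μ + z_p·σ.
ln(16.4) = 2.797 and ln(73.3) = 4.295; z_{0.28} = -0.5828, z_{0.9} = 1.282.
σ = (4.295 − 2.797)/(1.282 − (-0.5828)) = 0.803.
μ = 2.797 − (-0.5828)·0.803 = 3.265.

μ ≈ 3.265, σ ≈ 0.803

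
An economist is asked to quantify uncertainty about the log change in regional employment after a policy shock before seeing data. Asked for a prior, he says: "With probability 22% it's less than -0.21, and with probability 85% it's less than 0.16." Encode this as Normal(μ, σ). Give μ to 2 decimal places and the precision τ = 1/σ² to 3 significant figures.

μ = -0.05, τ = 23.9

For Normal(μ,σ), the p-quantile is μ + z_p·σ. Here z_{0.22} = -0.7722, z_{0.85} = 1.036.
So -0.21 = μ − 0.7722σ and 0.16 = μ + 1.036σ.
Subtracting: σ = (0.16 − -0.21)/(1.036 − (-0.7722)) = 0.20.
Then μ = -0.21 − (-0.7722)·0.20 = -0.05.
Precision τ = 1/σ² = 1/0.2046² = 23.9.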